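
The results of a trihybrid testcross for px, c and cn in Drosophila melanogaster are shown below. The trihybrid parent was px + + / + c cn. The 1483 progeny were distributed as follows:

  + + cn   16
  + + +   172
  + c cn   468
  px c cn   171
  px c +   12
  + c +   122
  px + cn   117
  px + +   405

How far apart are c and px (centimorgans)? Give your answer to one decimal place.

25.0 centimorgans

The two rarest classes, px c + and + + cn, are the double crossovers. Comparing them with the parentals, only the c allele has switched, so c is the middle locus and the order is cn – c – px.
Crossovers in the c–px interval produce the single-crossover classes + + + and px c cn (172 + 171 = 343) plus the double crossovers (28).
RF(c–px) = (343 + 28) / 1483 = 371/1483 = 0.2502 → 25.0 centimorgans.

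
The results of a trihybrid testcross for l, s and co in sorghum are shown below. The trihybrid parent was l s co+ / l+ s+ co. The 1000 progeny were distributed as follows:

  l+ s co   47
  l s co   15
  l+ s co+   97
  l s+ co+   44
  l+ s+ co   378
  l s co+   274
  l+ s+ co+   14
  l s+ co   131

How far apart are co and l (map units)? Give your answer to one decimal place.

25.7 map units

The two rarest classes, l s co and l+ s+ co+, are the double crossovers. Comparing them with the parentals, only the co allele has switched, so co is the middle locus and the order is l – co – s.
Crossovers in the l–co interval produce the single-crossover classes l+ s co+ and l s+ co (97 + 131 = 228) plus the double crossovers (29).
RF(l–co) = (228 + 29) / 1000 = 257/1000 = 0.2570 → 25.7 map units.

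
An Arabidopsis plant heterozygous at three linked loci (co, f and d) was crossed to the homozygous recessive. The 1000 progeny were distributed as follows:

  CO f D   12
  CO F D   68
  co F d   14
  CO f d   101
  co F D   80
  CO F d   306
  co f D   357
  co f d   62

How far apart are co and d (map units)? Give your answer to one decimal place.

The two most frequent reciprocal classes, CO F d and co f D, are the parental types, so the F1 was CO F d / co f D.
The two rarest classes, co F d and CO f D, are the double crossovers. Comparing them with the parentals, only the co allele has switched, so co is the middle locus and the order is d – co – f.
Crossovers in the d–co interval produce the single-crossover classes CO F D and co f d (68 + 62 = 130) plus the double crossovers (26).
RF(d–co) = (130 + 26) / 1000 = 156/1000 = 0.1560 → 15.6 map units.

15.6 map units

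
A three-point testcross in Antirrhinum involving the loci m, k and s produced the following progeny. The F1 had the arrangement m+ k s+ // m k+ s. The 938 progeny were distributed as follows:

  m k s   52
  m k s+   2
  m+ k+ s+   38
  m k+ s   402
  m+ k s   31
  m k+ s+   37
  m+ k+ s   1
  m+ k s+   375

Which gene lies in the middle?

The two rarest classes, m k s+ and m+ k+ s, are the double crossovers. Comparing them with the parentals, only the m allele has switched, so m is the middle locus and the order is k – m – s.

m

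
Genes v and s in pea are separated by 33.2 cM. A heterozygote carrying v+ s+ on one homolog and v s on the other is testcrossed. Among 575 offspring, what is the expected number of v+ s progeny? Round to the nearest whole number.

A map distance of 33.2 cM corresponds to a recombination frequency of 0.332.
The F1 is v+ s+ / v s, so v+ s is a recombinant gamete class with expected frequency r/2 = 0.332/2 = 0.1660.
Expected number = 0.1660 × 575 = 95.45 ≈ 95.

95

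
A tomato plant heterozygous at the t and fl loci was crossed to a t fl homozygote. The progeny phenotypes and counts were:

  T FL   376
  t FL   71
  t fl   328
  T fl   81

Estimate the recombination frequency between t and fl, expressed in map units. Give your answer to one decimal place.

The two most frequent classes, T FL (376) and t fl (328), are the parental types, so the F1 was T FL / t fl.
The recombinant classes are T fl and t FL: 81 + 71 = 152.
Recombination frequency = 152/856 = 0.1776 ≈ 17.8%, i.e. 17.8 map units.

17.8 map units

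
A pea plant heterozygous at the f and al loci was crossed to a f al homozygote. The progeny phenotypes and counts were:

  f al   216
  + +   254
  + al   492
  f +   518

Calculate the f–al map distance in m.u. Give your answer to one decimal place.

The two most frequent classes, + al (492) and f + (518), are the parental types, so the F1 was + al / f +.
The recombinant classes are + + and f al: 254 + 216 = 470.
Recombination frequency = 470/1480 = 0.3176 ≈ 31.8%, i.e. 31.8 m.u.

31.8 m.u.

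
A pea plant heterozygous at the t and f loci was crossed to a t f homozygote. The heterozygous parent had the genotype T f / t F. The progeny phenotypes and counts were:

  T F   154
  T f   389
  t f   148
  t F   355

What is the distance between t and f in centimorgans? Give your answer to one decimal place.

The recombinant classes are T F and t f: 154 + 148 = 302.
Recombination frequency = 302/1046 = 0.2887 ≈ 28.9%, i.e. 28.9 centimorgans.

28.9 centimorgans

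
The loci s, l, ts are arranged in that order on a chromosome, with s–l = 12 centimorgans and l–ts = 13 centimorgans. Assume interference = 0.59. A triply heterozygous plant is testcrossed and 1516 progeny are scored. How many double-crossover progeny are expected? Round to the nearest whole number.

Map distances give recombination frequencies of 0.120 and 0.130 for the two intervals.
With interference 0.59 (so coincidence = 0.41), expected double-crossover frequency = 0.120 × 0.130 × 0.41 = 0.00640.
Expected number = 0.00640 × 1516 = 9.70 ≈ 10.

10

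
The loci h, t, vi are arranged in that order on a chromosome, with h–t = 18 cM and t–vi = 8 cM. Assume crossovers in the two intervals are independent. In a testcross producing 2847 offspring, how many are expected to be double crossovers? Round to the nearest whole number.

Map distances give recombination frequencies of 0.180 and 0.080 for the two intervals.
With no interference, expected double-crossover frequency = 0.180 × 0.080 = 0.01440.
Expected number = 0.01440 × 2847 = 41.00 ≈ 41.

41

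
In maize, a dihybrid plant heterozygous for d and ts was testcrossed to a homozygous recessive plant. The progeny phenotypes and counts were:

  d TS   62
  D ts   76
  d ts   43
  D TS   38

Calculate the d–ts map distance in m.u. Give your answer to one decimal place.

37.0 m.u.

The two most frequent classes, D ts (76) and d TS (62), are the parental types, so the F1 was D ts / d TS.
The recombinant classes are D TS and d ts: 38 + 43 = 81.
Recombination frequency = 81/219 = 0.3699 ≈ 37.0%, i.e. 37.0 m.u.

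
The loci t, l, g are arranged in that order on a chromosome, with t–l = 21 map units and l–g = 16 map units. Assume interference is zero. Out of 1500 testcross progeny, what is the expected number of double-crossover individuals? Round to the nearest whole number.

Map distances give recombination frequencies of 0.210 and 0.160 for the two intervals.
With no interference, expected double-crossover frequency = 0.210 × 0.160 = 0.03360.
Expected number = 0.03360 × 1500 = 50.40 ≈ 50.

50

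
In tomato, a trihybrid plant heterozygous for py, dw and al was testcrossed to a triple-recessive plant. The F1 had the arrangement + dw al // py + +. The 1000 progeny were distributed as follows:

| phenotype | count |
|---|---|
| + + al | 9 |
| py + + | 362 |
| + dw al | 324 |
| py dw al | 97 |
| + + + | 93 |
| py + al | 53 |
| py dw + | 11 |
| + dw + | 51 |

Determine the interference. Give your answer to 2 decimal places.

0.23

The two rarest classes, + + al and py dw +, are the double crossovers. Comparing them with the parentals, only the dw allele has switched, so dw is the middle locus and the order is al – dw – py.
al–dw: (104 + 20)/1000 = 0.1240; dw–py: (190 + 20)/1000 = 0.2100.
Expected DCO frequency = 0.1240 × 0.2100 ≈ 0.02604; observed = 20/1000 ≈ 0.02000.
Coefficient of coincidence = 0.02000/0.02604 ≈ 0.77; interference = 1 − 0.77 = 0.23.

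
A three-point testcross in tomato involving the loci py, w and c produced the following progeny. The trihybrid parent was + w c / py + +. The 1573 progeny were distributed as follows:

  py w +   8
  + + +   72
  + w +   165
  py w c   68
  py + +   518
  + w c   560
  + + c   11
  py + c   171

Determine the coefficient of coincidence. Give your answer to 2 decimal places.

0.53

The two rarest classes, + + c and py w +, are the double crossovers. Comparing them with the parentals, only the w allele has switched, so w is the middle locus and the order is c – w – py.
c–w: (336 + 19)/1573 = 0.2257; w–py: (140 + 19)/1573 = 0.1011.
Expected DCO frequency = 0.2257 × 0.1011 ≈ 0.02282; observed = 19/1573 ≈ 0.01208.
Coefficient of coincidence = 0.01208/0.02282 ≈ 0.53.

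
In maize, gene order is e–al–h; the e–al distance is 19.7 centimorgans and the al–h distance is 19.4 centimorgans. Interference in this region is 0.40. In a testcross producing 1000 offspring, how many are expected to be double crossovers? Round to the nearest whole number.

23

Map distances give recombination frequencies of 0.197 and 0.194 for the two intervals.
With interference 0.40 (so coincidence = 0.60), expected double-crossover frequency = 0.197 × 0.194 × 0.60 = 0.02293.
Expected number = 0.02293 × 1000 = 22.93 ≈ 23.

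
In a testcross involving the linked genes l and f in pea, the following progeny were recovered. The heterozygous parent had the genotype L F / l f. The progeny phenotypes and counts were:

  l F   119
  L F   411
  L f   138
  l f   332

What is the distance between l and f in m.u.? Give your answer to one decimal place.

25.7 m.u.

The recombinant classes are L f and l F: 138 + 119 = 257.
Recombination frequency = 257/1000 = 0.2570 ≈ 25.7%, i.e. 25.7 m.u.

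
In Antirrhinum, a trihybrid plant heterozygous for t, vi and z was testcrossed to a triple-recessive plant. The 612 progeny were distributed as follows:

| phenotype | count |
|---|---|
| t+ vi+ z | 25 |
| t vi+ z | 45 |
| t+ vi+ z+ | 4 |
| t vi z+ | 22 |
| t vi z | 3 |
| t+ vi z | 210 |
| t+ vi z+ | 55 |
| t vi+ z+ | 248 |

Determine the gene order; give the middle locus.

t

The two most frequent reciprocal classes, t+ vi z and t vi+ z+, are the parental types, so the F1 was t+ vi z / t vi+ z+.
The two rarest classes, t vi z and t+ vi+ z+, are the double crossovers. Comparing them with the parentals, only the t allele has switched, so t is the middle locus and the order is z – t – vi.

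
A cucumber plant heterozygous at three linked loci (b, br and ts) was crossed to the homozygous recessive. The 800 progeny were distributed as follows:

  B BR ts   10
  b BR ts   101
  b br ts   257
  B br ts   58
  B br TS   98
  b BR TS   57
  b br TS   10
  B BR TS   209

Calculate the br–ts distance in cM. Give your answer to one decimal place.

27.4 cM

The two most frequent reciprocal classes, B BR TS and b br ts, are the parental types, so the F1 was B BR TS / b br ts.
The two rarest classes, B BR ts and b br TS, are the double crossovers. Comparing them with the parentals, only the ts allele has switched, so ts is the middle locus and the order is br – ts – b.
Crossovers in the br–ts interval produce the single-crossover classes B br TS and b BR ts (98 + 101 = 199) plus the double crossovers (20).
RF(br–ts) = (199 + 20) / 800 = 219/800 = 0.2737 → 27.4 cM.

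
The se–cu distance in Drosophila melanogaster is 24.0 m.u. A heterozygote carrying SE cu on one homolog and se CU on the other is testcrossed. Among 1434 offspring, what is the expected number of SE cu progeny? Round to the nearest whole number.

545

A map distance of 24.0 m.u. corresponds to a recombination frequency of 0.240.
The F1 is SE cu / se CU, so SE cu is a parental gamete class with expected frequency (1 − r)/2 = 0.760/2 = 0.3800.
Expected number = 0.3800 × 1434 = 544.92 ≈ 545.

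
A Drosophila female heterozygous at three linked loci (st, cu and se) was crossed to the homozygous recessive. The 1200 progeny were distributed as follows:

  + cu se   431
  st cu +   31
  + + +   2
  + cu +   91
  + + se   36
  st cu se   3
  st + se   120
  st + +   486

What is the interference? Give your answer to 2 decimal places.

The two most frequent reciprocal classes, st + + and + cu se, are the parental types, so the F1 was st + + / + cu se.
The two rarest classes, + + + and st cu se, are the double crossovers. Comparing them with the parentals, only the st allele has switched, so st is the middle locus and the order is se – st – cu.
se–st: (211 + 5)/1200 = 0.1800; st–cu: (67 + 5)/1200 = 0.0600.
Expected DCO frequency = 0.1800 × 0.0600 ≈ 0.01080; observed = 5/1200 ≈ 0.00417.
Coefficient of coincidence = 0.00417/0.01080 ≈ 0.39; interference = 1 − 0.39 = 0.61.

0.61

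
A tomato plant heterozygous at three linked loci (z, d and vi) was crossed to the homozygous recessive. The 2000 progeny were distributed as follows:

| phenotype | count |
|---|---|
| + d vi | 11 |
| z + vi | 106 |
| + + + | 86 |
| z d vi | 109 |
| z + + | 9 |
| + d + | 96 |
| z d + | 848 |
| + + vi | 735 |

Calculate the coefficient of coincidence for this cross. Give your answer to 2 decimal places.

0.84

The two most frequent reciprocal classes, z d + and + + vi, are the parental types, so the F1 was z d + / + + vi.
The two rarest classes, z + + and + d vi, are the double crossovers. Comparing them with the parentals, only the d allele has switched, so d is the middle locus and the order is vi – d – z.
vi–d: (195 + 20)/2000 = 0.1075; d–z: (202 + 20)/2000 = 0.1110.
Expected DCO frequency = 0.1075 × 0.1110 ≈ 0.01193; observed = 20/2000 ≈ 0.01000.
Coefficient of coincidence = 0.01000/0.01193 ≈ 0.84.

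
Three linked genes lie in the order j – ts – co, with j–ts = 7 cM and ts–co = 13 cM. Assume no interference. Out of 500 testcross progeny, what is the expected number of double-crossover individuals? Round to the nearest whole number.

5

Map distances give recombination frequencies of 0.070 and 0.130 for the two intervals.
With no interference, expected double-crossover frequency = 0.070 × 0.130 = 0.00910.
Expected number = 0.00910 × 500 = 4.55 ≈ 5.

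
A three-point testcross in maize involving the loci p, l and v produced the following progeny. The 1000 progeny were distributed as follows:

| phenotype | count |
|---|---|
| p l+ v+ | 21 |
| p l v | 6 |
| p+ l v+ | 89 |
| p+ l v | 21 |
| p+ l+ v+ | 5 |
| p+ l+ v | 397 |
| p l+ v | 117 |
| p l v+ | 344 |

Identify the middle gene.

v

The two most frequent reciprocal classes, p l v+ and p+ l+ v, are the parental types, so the F1 was p l v+ / p+ l+ v.
The two rarest classes, p l v and p+ l+ v+, are the double crossovers. Comparing them with the parentals, only the v allele has switched, so v is the middle locus and the order is l – v – p.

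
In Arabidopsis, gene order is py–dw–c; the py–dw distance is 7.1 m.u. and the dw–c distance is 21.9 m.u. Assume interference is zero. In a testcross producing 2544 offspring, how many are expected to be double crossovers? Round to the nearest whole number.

40

Map distances give recombination frequencies of 0.071 and 0.219 for the two intervals.
With no interference, expected double-crossover frequency = 0.071 × 0.219 = 0.01555.
Expected number = 0.01555 × 2544 = 39.56 ≈ 40.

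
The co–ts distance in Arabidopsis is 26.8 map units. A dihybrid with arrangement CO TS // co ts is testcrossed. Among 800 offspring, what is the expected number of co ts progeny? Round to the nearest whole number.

293

A map distance of 26.8 map units corresponds to a recombination frequency of 0.268.
The F1 is CO TS / co ts, so co ts is a parental gamete class with expected frequency (1 − r)/2 = 0.732/2 = 0.3660.
Expected number = 0.3660 × 800 = 292.80 ≈ 293.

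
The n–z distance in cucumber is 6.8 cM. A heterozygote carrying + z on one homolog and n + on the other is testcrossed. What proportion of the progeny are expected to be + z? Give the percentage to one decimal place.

46.6%

A map distance of 6.8 cM corresponds to a recombination frequency of 0.068.
The F1 is + z / n +, so + z is a parental gamete class with expected frequency (1 − r)/2 = 0.932/2 = 0.4660.
That is 0.4660 = 46.6% of the progeny.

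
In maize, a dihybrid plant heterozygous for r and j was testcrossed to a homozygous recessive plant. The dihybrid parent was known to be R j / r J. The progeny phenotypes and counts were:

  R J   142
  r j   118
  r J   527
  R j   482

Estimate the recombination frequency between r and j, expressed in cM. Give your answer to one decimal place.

20.5 cM

The recombinant classes are R J and r j: 142 + 118 = 260.
Recombination frequency = 260/1269 = 0.2049 ≈ 20.5%, i.e. 20.5 cM.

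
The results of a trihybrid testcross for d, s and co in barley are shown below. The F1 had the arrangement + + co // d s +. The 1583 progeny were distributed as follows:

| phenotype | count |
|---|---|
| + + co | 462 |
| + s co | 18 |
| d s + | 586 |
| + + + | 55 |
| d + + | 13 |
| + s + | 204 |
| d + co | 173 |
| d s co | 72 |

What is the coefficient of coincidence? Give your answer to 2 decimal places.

The two rarest classes, + s co and d + +, are the double crossovers. Comparing them with the parentals, only the s allele has switched, so s is the middle locus and the order is d – s – co.
d–s: (377 + 31)/1583 = 0.2577; s–co: (127 + 31)/1583 = 0.0998.
Expected DCO frequency = 0.2577 × 0.0998 ≈ 0.02572; observed = 31/1583 ≈ 0.01958.
Coefficient of coincidence = 0.01958/0.02572 ≈ 0.76.

0.76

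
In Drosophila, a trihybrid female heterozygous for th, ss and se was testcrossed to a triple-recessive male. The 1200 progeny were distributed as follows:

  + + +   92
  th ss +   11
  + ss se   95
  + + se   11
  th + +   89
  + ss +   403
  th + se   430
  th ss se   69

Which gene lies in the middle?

th

The two most frequent reciprocal classes, th + se and + ss +, are the parental types, so the F1 was th + se / + ss +.
The two rarest classes, + + se and th ss +, are the double crossovers. Comparing them with the parentals, only the th allele has switched, so th is the middle locus and the order is ss – th – se.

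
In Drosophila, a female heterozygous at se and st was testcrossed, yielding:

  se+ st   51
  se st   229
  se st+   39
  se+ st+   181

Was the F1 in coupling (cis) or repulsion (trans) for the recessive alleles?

cis

The two most frequent classes are se+ st+ (181) and se st (229); these are the parental (non-recombinant) types.
So the F1 carried se+ st+ on one chromosome and se st on the other — the recessive alleles are on the same chromosome (cis / coupling).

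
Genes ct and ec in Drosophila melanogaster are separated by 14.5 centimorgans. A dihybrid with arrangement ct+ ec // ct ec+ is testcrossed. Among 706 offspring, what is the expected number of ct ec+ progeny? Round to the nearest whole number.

302

A map distance of 14.5 centimorgans corresponds to a recombination frequency of 0.145.
The F1 is ct+ ec / ct ec+, so ct ec+ is a parental gamete class with expected frequency (1 − r)/2 = 0.855/2 = 0.4275.
Expected number = 0.4275 × 706 = 301.81 ≈ 302.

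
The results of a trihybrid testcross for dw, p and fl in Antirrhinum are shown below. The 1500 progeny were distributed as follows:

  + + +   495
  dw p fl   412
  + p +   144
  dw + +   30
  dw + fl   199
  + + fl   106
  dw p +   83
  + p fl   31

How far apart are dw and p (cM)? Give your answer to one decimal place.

The two most frequent reciprocal classes, + + + and dw p fl, are the parental types, so the F1 was + + + / dw p fl.
The two rarest classes, dw + + and + p fl, are the double crossovers. Comparing them with the parentals, only the dw allele has switched, so dw is the middle locus and the order is p – dw – fl.
Crossovers in the p–dw interval produce the single-crossover classes + p + and dw + fl (144 + 199 = 343) plus the double crossovers (61).
RF(p–dw) = (343 + 61) / 1500 = 404/1500 = 0.2693 → 26.9 cM.

26.9 cM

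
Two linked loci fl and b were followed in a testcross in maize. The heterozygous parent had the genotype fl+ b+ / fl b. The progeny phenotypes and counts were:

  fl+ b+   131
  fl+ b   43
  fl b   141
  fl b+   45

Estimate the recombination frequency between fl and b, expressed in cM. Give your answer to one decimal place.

The recombinant classes are fl+ b and fl b+: 43 + 45 = 88.
Recombination frequency = 88/360 = 0.2444 ≈ 24.4%, i.e. 24.4 cM.

24.4 cM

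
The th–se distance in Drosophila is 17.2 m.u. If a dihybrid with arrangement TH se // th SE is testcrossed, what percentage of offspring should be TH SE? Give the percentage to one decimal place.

A map distance of 17.2 m.u. corresponds to a recombination frequency of 0.172.
The F1 is TH se / th SE, so TH SE is a recombinant gamete class with expected frequency r/2 = 0.172/2 = 0.0860.
That is 0.0860 = 8.6% of the progeny.

8.6%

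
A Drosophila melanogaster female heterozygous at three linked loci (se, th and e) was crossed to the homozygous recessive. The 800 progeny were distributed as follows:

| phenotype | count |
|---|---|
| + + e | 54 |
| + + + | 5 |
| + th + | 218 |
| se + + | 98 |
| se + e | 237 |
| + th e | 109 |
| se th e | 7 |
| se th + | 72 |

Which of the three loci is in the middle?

The two most frequent reciprocal classes, + th + and se + e, are the parental types, so the F1 was + th + / se + e.
The two rarest classes, + + + and se th e, are the double crossovers. Comparing them with the parentals, only the th allele has switched, so th is the middle locus and the order is se – th – e.

th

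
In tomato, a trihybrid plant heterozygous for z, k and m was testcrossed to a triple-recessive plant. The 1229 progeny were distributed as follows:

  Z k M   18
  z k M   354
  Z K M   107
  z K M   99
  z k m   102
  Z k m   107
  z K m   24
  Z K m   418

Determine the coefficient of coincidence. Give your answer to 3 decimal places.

0.829

The two most frequent reciprocal classes, z k M and Z K m, are the parental types, so the F1 was z k M / Z K m.
The two rarest classes, Z k M and z K m, are the double crossovers. Comparing them with the parentals, only the z allele has switched, so z is the middle locus and the order is m – z – k.
m–z: (209 + 42)/1229 = 0.2042; z–k: (206 + 42)/1229 = 0.2018.
Expected DCO frequency = 0.2042 × 0.2018 ≈ 0.04121; observed = 42/1229 ≈ 0.03417.
Coefficient of coincidence = 0.03417/0.04121 ≈ 0.829.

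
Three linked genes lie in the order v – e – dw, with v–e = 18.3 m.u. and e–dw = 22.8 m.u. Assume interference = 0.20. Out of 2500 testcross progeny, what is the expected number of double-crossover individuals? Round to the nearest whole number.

Map distances give recombination frequencies of 0.183 and 0.228 for the two intervals.
With interference 0.20 (so coincidence = 0.80), expected double-crossover frequency = 0.183 × 0.228 × 0.80 = 0.03338.
Expected number = 0.03338 × 2500 = 83.45 ≈ 83.

83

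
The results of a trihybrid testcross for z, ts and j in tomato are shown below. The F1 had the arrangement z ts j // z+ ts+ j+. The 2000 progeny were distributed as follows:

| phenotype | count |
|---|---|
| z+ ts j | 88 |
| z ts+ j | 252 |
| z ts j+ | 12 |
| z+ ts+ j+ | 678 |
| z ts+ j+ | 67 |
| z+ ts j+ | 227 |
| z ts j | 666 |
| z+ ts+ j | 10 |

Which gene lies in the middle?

j

The two rarest classes, z ts j+ and z+ ts+ j, are the double crossovers. Comparing them with the parentals, only the j allele has switched, so j is the middle locus and the order is z – j – ts.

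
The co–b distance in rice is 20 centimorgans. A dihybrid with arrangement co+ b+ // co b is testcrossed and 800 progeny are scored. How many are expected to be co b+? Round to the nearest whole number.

A map distance of 20 centimorgans corresponds to a recombination frequency of 0.200.
The F1 is co+ b+ / co b, so co b+ is a recombinant gamete class with expected frequency r/2 = 0.200/2 = 0.1000.
Expected number = 0.1000 × 800 = 80.00 ≈ 80.

80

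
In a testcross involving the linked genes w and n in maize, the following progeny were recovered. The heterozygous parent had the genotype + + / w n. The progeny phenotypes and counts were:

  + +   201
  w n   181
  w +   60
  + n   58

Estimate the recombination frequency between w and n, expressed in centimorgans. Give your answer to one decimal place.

23.6 centimorgans

The recombinant classes are + n and w +: 58 + 60 = 118.
Recombination frequency = 118/500 = 0.2360 ≈ 23.6%, i.e. 23.6 centimorgans.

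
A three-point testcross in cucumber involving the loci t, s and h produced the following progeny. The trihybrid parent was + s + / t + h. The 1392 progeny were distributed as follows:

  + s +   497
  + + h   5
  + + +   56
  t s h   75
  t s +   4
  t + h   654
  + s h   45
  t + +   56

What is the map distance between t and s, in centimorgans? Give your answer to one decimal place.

The two rarest classes, t s + and + + h, are the double crossovers. Comparing them with the parentals, only the t allele has switched, so t is the middle locus and the order is s – t – h.
Crossovers in the s–t interval produce the single-crossover classes + + + and t s h (56 + 75 = 131) plus the double crossovers (9).
RF(s–t) = (131 + 9) / 1392 = 140/1392 = 0.1006 → 10.1 centimorgans.

10.1 centimorgans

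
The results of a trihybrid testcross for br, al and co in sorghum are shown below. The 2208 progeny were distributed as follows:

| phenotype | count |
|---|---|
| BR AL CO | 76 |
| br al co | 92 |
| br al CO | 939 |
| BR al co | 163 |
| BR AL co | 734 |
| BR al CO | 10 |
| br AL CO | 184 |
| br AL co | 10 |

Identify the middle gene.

The two most frequent reciprocal classes, br al CO and BR AL co, are the parental types, so the F1 was br al CO / BR AL co.
The two rarest classes, BR al CO and br AL co, are the double crossovers. Comparing them with the parentals, only the br allele has switched, so br is the middle locus and the order is al – br – co.

br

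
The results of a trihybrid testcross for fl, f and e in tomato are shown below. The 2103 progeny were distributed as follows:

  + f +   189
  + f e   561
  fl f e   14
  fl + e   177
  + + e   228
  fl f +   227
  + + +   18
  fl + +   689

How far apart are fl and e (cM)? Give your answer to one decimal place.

The two most frequent reciprocal classes, fl + + and + f e, are the parental types, so the F1 was fl + + / + f e.
The two rarest classes, + + + and fl f e, are the double crossovers. Comparing them with the parentals, only the fl allele has switched, so fl is the middle locus and the order is f – fl – e.
Crossovers in the fl–e interval produce the single-crossover classes fl + e and + f + (177 + 189 = 366) plus the double crossovers (32).
RF(fl–e) = (366 + 32) / 2103 = 398/2103 = 0.1893 → 18.9 cM.

18.9 cM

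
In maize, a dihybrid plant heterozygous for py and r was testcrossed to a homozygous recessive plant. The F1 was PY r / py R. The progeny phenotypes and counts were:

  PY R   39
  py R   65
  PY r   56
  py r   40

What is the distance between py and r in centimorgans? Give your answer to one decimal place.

The recombinant classes are PY R and py r: 39 + 40 = 79.
Recombination frequency = 79/200 = 0.3950 ≈ 39.5%, i.e. 39.5 centimorgans.

39.5 centimorgans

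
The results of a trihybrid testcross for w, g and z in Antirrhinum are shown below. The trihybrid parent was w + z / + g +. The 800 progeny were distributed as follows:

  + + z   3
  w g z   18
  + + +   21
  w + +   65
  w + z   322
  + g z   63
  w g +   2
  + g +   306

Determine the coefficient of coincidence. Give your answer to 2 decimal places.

The two rarest classes, + + z and w g +, are the double crossovers. Comparing them with the parentals, only the w allele has switched, so w is the middle locus and the order is z – w – g.
z–w: (128 + 5)/800 = 0.1663; w–g: (39 + 5)/800 = 0.0550.
Expected DCO frequency = 0.1663 × 0.0550 ≈ 0.00915; observed = 5/800 ≈ 0.00625.
Coefficient of coincidence = 0.00625/0.00915 ≈ 0.68.

0.68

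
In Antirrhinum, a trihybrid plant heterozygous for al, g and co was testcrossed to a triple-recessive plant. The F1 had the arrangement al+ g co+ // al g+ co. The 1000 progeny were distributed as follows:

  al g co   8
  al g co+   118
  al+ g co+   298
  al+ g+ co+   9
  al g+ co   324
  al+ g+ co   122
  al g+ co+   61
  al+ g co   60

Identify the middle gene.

g

The two rarest classes, al+ g+ co+ and al g co, are the double crossovers. Comparing them with the parentals, only the g allele has switched, so g is the middle locus and the order is al – g – co.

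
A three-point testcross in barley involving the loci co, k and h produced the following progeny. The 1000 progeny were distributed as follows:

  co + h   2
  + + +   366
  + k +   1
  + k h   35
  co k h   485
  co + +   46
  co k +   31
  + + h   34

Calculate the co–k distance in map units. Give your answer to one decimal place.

8.4 map units

The two most frequent reciprocal classes, + + + and co k h, are the parental types, so the F1 was + + + / co k h.
The two rarest classes, + k + and co + h, are the double crossovers. Comparing them with the parentals, only the k allele has switched, so k is the middle locus and the order is co – k – h.
Crossovers in the co–k interval produce the single-crossover classes co + + and + k h (46 + 35 = 81) plus the double crossovers (3).
RF(co–k) = (81 + 3) / 1000 = 84/1000 = 0.0840 → 8.4 map units.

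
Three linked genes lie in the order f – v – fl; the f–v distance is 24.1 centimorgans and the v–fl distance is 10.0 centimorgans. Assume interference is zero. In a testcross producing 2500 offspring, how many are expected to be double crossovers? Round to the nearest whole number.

60

Map distances give recombination frequencies of 0.241 and 0.100 for the two intervals.
With no interference, expected double-crossover frequency = 0.241 × 0.100 = 0.02410.
Expected number = 0.02410 × 2500 = 60.25 ≈ 60.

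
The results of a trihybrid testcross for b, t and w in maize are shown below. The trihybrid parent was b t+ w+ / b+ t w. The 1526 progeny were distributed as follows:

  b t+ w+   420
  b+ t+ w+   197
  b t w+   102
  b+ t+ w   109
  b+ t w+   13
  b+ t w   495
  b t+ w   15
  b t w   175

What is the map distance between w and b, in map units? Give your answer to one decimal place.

The two rarest classes, b t+ w and b+ t w+, are the double crossovers. Comparing them with the parentals, only the w allele has switched, so w is the middle locus and the order is t – w – b.
Crossovers in the w–b interval produce the single-crossover classes b+ t+ w+ and b t w (197 + 175 = 372) plus the double crossovers (28).
RF(w–b) = (372 + 28) / 1526 = 400/1526 = 0.2621 → 26.2 map units.

26.2 map units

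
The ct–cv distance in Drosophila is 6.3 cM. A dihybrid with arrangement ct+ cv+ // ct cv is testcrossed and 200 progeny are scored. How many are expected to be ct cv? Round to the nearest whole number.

A map distance of 6.3 cM corresponds to a recombination frequency of 0.063.
The F1 is ct+ cv+ / ct cv, so ct cv is a parental gamete class with expected frequency (1 − r)/2 = 0.937/2 = 0.4685.
Expected number = 0.4685 × 200 = 93.70 ≈ 94.

94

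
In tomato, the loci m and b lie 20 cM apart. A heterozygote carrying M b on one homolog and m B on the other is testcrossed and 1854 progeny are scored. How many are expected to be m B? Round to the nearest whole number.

742

A map distance of 20 cM corresponds to a recombination frequency of 0.200.
The F1 is M b / m B, so m B is a parental gamete class with expected frequency (1 − r)/2 = 0.800/2 = 0.4000.
Expected number = 0.4000 × 1854 = 741.60 ≈ 742.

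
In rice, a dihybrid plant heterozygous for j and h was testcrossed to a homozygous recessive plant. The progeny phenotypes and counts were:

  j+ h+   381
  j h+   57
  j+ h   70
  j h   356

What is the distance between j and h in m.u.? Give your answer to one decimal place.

The two most frequent classes, j+ h+ (381) and j h (356), are the parental types, so the F1 was j+ h+ / j h.
The recombinant classes are j+ h and j h+: 70 + 57 = 127.
Recombination frequency = 127/864 = 0.1470 ≈ 14.7%, i.e. 14.7 m.u.

14.7 m.u.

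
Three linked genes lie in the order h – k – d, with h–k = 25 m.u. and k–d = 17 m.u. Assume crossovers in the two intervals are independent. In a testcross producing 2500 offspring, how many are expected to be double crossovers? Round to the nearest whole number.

Map distances give recombination frequencies of 0.250 and 0.170 for the two intervals.
With no interference, expected double-crossover frequency = 0.250 × 0.170 = 0.04250.
Expected number = 0.04250 × 2500 = 106.25 ≈ 106.

106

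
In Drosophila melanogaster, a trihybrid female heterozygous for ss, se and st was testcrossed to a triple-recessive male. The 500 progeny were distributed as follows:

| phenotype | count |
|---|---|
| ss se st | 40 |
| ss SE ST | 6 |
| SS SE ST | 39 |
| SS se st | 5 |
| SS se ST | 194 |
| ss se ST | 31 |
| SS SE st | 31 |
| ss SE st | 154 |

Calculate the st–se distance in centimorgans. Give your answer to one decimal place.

18.0 centimorgans

The two most frequent reciprocal classes, SS se ST and ss SE st, are the parental types, so the F1 was SS se ST / ss SE st.
The two rarest classes, SS se st and ss SE ST, are the double crossovers. Comparing them with the parentals, only the st allele has switched, so st is the middle locus and the order is ss – st – se.
Crossovers in the st–se interval produce the single-crossover classes SS SE ST and ss se st (39 + 40 = 79) plus the double crossovers (11).
RF(st–se) = (79 + 11) / 500 = 90/500 = 0.1800 → 18.0 centimorgans.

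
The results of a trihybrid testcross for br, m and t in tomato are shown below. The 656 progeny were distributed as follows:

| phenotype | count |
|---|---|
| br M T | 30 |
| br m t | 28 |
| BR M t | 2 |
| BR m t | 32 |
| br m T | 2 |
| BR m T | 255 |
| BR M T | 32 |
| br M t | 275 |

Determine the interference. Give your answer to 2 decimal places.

The two most frequent reciprocal classes, BR m T and br M t, are the parental types, so the F1 was BR m T / br M t.
The two rarest classes, br m T and BR M t, are the double crossovers. Comparing them with the parentals, only the br allele has switched, so br is the middle locus and the order is m – br – t.
m–br: (60 + 4)/656 = 0.0976; br–t: (62 + 4)/656 = 0.1006.
Expected DCO frequency = 0.0976 × 0.1006 ≈ 0.00982; observed = 4/656 ≈ 0.00610.
Coefficient of coincidence = 0.00610/0.00982 ≈ 0.62; interference = 1 − 0.62 = 0.38.

0.38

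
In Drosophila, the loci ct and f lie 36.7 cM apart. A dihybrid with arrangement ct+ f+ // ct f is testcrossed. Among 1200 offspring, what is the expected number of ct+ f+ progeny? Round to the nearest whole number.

A map distance of 36.7 cM corresponds to a recombination frequency of 0.367.
The F1 is ct+ f+ / ct f, so ct+ f+ is a parental gamete class with expected frequency (1 − r)/2 = 0.633/2 = 0.3165.
Expected number = 0.3165 × 1200 = 379.80 ≈ 380.

380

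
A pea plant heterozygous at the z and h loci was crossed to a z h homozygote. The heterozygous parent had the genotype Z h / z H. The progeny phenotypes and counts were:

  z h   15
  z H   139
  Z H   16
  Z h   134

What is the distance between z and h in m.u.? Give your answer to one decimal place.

The recombinant classes are Z H and z h: 16 + 15 = 31.
Recombination frequency = 31/304 = 0.1020 ≈ 10.2%, i.e. 10.2 m.u.

10.2 m.u.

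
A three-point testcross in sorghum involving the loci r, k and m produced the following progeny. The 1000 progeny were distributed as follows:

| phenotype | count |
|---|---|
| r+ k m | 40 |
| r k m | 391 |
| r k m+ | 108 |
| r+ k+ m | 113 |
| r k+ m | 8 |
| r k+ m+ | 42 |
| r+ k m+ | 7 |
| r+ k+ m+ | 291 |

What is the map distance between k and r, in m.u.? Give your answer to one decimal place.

9.7 m.u.

The two most frequent reciprocal classes, r+ k+ m+ and r k m, are the parental types, so the F1 was r+ k+ m+ / r k m.
The two rarest classes, r+ k m+ and r k+ m, are the double crossovers. Comparing them with the parentals, only the k allele has switched, so k is the middle locus and the order is r – k – m.
Crossovers in the r–k interval produce the single-crossover classes r k+ m+ and r+ k m (42 + 40 = 82) plus the double crossovers (15).
RF(r–k) = (82 + 15) / 1000 = 97/1000 = 0.0970 → 9.7 m.u.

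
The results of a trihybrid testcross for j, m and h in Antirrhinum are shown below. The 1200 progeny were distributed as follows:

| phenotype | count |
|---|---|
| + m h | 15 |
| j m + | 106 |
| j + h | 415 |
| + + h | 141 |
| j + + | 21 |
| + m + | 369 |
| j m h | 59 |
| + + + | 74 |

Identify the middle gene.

The two most frequent reciprocal classes, + m + and j + h, are the parental types, so the F1 was + m + / j + h.
The two rarest classes, + m h and j + +, are the double crossovers. Comparing them with the parentals, only the h allele has switched, so h is the middle locus and the order is m – h – j.

h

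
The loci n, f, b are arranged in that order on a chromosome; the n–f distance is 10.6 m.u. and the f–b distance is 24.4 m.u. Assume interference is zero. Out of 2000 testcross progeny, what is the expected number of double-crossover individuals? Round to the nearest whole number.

52

Map distances give recombination frequencies of 0.106 and 0.244 for the two intervals.
With no interference, expected double-crossover frequency = 0.106 × 0.244 = 0.02586.
Expected number = 0.02586 × 2000 = 51.73 ≈ 52.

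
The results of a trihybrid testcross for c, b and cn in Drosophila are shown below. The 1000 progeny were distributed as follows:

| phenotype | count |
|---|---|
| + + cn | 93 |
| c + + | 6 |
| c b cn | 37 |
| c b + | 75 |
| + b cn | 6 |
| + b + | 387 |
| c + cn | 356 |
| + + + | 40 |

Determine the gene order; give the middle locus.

cn

The two most frequent reciprocal classes, + b + and c + cn, are the parental types, so the F1 was + b + / c + cn.
The two rarest classes, + b cn and c + +, are the double crossovers. Comparing them with the parentals, only the cn allele has switched, so cn is the middle locus and the order is b – cn – c.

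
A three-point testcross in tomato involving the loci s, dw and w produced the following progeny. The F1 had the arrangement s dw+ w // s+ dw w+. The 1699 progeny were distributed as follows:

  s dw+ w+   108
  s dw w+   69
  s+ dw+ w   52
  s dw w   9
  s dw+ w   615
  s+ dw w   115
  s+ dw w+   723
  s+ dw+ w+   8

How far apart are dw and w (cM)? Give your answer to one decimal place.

The two rarest classes, s dw w and s+ dw+ w+, are the double crossovers. Comparing them with the parentals, only the dw allele has switched, so dw is the middle locus and the order is w – dw – s.
Crossovers in the w–dw interval produce the single-crossover classes s dw+ w+ and s+ dw w (108 + 115 = 223) plus the double crossovers (17).
RF(w–dw) = (223 + 17) / 1699 = 240/1699 = 0.1413 → 14.1 cM.

14.1 cM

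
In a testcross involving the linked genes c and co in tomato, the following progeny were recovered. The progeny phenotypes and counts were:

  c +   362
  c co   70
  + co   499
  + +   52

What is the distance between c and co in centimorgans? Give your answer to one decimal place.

The two most frequent classes, + co (499) and c + (362), are the parental types, so the F1 was + co / c +.
The recombinant classes are + + and c co: 52 + 70 = 122.
Recombination frequency = 122/983 = 0.1241 ≈ 12.4%, i.e. 12.4 centimorgans.

12.4 centimorgans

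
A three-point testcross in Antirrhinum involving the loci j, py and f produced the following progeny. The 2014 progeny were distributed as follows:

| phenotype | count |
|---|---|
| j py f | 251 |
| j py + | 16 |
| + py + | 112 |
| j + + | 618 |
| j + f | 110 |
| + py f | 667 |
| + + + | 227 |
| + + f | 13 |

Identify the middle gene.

The two most frequent reciprocal classes, + py f and j + +, are the parental types, so the F1 was + py f / j + +.
The two rarest classes, + + f and j py +, are the double crossovers. Comparing them with the parentals, only the py allele has switched, so py is the middle locus and the order is f – py – j.

py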